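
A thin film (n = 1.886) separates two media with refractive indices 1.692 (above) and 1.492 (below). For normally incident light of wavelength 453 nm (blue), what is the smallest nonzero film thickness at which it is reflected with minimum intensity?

Top surface (1.692 → 1.886): reflection off a higher-index medium gives a half-wave phase shift.
At the lower boundary (n = 1.886 to n = 1.492) the reflected ray undergoes no phase shift.
The two reflections differ by half a wavelength.
For minimum reflection here: 2 n t = m λ.
The smallest nonzero thickness corresponds to m = 1: t = m λ / (2 n) = 1.00 × 453 / (2 × 1.886) = 120 nm.

120 nm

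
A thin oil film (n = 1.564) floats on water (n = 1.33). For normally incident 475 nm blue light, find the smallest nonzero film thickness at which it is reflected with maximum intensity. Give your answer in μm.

Top surface (1.0 → 1.564): reflection off a higher-index medium gives a half-wave phase shift.
At the lower boundary (n = 1.564 to n = 1.33) the reflected ray undergoes no phase shift.
Exactly one π shift → a net half-wave offset.
With one net inversion, constructive interference in reflection requires 2 n t = (m + ½) λ.
Minimum at m = 0: t = λ / (4 n) = 475 / (4 × 1.564) = 75.9 nm.

0.0759 μm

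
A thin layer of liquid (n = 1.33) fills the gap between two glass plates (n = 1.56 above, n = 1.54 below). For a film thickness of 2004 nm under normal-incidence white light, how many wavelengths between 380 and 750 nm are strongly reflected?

Top surface (1.56 → 1.33): reflection off a lower-index medium gives no phase shift.
Bottom surface (1.33 → 1.54): reflection off a higher-index medium gives a half-wave phase shift.
Net: one phase inversion between the two reflected rays.
So the condition for constructive reflection is 2 n t = (m + ½) λ.
λ = 2 n t / (m + ½) = 5331 / (m + ½) nm.
m=6: 820 nm (IR); m=7: 711 nm (visible); m=8: 627 nm (visible); m=9: 561 nm (visible); m=10: 508 nm (visible); m=11: 464 nm (visible); m=12: 426 nm (visible); m=13: 395 nm (visible); m=14: 368 nm (UV).

7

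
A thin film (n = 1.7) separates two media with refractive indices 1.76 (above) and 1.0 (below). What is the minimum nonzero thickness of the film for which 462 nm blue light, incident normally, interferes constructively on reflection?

136 nm

At the upper boundary (n = 1.76 to n = 1.7) the reflected ray undergoes no phase shift.
Bottom surface (1.7 → 1.0): reflection off a lower-index medium gives no phase shift.
The two reflections carry the same phase change, so no net offset.
So the condition for constructive reflection is 2 n t = m λ.
Minimum nonzero at m = 1: t = λ / (2 n) = 462 / (2 × 1.7) = 136 nm.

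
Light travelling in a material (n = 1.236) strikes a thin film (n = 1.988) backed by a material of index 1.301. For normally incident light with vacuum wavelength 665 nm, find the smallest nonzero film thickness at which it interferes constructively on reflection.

83.6 nm

At the upper boundary (n = 1.236 to n = 1.988) the reflected ray undergoes a half-wave phase shift.
At the lower boundary (n = 1.988 to n = 1.301) the reflected ray undergoes no phase shift.
The two reflections differ by half a wavelength.
For bright reflection here: 2 n t = (m + ½) λ.
Minimum at m = 0: t = λ / (4 n) = 665 / (4 × 1.988) = 83.6 nm.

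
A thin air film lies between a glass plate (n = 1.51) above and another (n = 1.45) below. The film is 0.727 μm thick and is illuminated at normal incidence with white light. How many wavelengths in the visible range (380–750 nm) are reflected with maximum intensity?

Top surface (1.51 → 1.0): reflection off a lower-index medium gives no phase shift.
Bottom surface (1.0 → 1.45): reflection off a higher-index medium gives a half-wave phase shift.
Exactly one π shift → a net half-wave offset.
With one net inversion, constructive interference in reflection requires 2 n t = (m + ½) λ.
λ = 2 n t / (m + ½) = 1454 / (m + ½) nm.
m=1: 969 nm (IR); m=2: 582 nm (visible); m=3: 415 nm (visible); m=4: 323 nm (UV).

2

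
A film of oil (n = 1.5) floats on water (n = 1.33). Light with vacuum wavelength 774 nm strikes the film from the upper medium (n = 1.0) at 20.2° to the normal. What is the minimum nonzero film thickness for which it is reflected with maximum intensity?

133 nm

Top surface (1.0 → 1.5): reflection off a higher-index medium gives a half-wave phase shift.
Bottom surface (1.5 → 1.33): reflection off a lower-index medium gives no phase shift.
Net: one phase inversion between the two reflected rays.
For maximum reflection here: 2 n t cos θ_r = (m + ½) λ.
Snell's law: 1.0 sin 20.2° = 1.5 sin θ_r → sin θ_r = 0.230, cos θ_r = 0.973.
Minimum at m = 0: t = λ / (4 n cos θ_r) = 774 / (4 × 1.5 × 0.973) = 133 nm.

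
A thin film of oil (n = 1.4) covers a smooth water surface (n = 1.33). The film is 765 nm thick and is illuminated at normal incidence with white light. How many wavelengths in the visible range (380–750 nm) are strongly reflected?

3

Top surface (1.0 → 1.4): reflection off a higher-index medium gives a half-wave phase shift.
Ray reflecting at the bottom interface goes from n = 1.4 toward n = 1.33: no phase shift.
The two reflections differ by half a wavelength.
So the condition for constructive reflection is 2 n t = (m + ½) λ.
λ = 2 n t / (m + ½) = 2142 / (m + ½) nm.
m=2: 857 nm (IR); m=3: 612 nm (visible); m=4: 476 nm (visible); m=5: 389 nm (visible); m=6: 330 nm (UV).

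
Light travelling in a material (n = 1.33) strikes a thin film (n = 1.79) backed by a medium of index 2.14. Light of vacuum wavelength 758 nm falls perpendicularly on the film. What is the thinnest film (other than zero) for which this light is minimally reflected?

Top surface (1.33 → 1.79): reflection off a higher-index medium gives a half-wave phase shift.
Bottom surface (1.79 → 2.14): reflection off a higher-index medium gives a half-wave phase shift.
Net: no relative phase inversion (both shifts match).
With no net inversion, destructive interference in reflection requires 2 n t = (m + ½) λ.
Minimum at m = 0: t = λ / (4 n) = 758 / (4 × 1.79) = 106 nm.

106 nm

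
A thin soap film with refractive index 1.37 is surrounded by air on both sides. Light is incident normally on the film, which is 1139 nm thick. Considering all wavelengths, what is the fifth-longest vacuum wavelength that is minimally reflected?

Ray reflecting at the top interface goes from n = 1.0 toward n = 1.37: a half-wave phase shift.
Ray reflecting at the bottom interface goes from n = 1.37 toward n = 1.0: no phase shift.
The two reflections differ by half a wavelength.
For dark reflection here: 2 n t = m λ.
λ = 2 n t / m. The fifth-longest wavelength is m = 5: λ = 2 × 1.37 × 1139 / 5.00 = 624 nm.

624 nm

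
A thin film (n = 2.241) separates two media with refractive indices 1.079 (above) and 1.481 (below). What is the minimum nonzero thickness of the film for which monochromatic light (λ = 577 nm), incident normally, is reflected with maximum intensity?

64.4 nm

Top surface (1.079 → 2.241): reflection off a higher-index medium gives a half-wave phase shift.
Bottom surface (2.241 → 1.481): reflection off a lower-index medium gives no phase shift.
Exactly one π shift → a net half-wave offset.
So the condition for constructive reflection is 2 n t = (m + ½) λ.
Minimum at m = 0: t = λ / (4 n) = 577 / (4 × 2.241) = 64.4 nm.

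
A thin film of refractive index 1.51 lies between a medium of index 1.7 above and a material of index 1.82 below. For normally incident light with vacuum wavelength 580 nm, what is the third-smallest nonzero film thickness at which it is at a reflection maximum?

480 nm

Ray reflecting at the top interface goes from n = 1.7 toward n = 1.51: no phase shift.
At the lower boundary (n = 1.51 to n = 1.82) the reflected ray undergoes a half-wave phase shift.
Net: one phase inversion between the two reflected rays.
With one net inversion, constructive interference in reflection requires 2 n t = (m + ½) λ.
The third-smallest nonzero thickness corresponds to m = 2: t = (m + ½) λ / (2 n) = 2.50 × 580 / (2 × 1.51) = 480 nm.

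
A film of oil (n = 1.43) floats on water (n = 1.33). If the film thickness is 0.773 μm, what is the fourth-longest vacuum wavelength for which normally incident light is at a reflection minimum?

553 nm

Top surface (1.0 → 1.43): reflection off a higher-index medium gives a half-wave phase shift.
Ray reflecting at the bottom interface goes from n = 1.43 toward n = 1.33: no phase shift.
The two reflections differ by half a wavelength.
With one net inversion, destructive interference in reflection requires 2 n t = m λ.
λ = 2 n t / m. The fourth-longest wavelength is m = 4: λ = 2 × 1.43 × 773 / 4.00 = 553 nm.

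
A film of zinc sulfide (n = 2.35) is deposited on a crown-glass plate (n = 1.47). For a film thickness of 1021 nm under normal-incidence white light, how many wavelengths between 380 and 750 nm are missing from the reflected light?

6

At the upper boundary (n = 1.0 to n = 2.35) the reflected ray undergoes a half-wave phase shift.
Bottom surface (2.35 → 1.47): reflection off a lower-index medium gives no phase shift.
Net: one phase inversion between the two reflected rays.
So the condition for destructive reflection is 2 n t = m λ.
λ = 2 n t / m = 4799 / m nm.
m=6: 800 nm (IR); m=7: 686 nm (visible); m=8: 600 nm (visible); m=9: 533 nm (visible); m=10: 480 nm (visible); m=11: 436 nm (visible); m=12: 400 nm (visible); m=13: 369 nm (UV).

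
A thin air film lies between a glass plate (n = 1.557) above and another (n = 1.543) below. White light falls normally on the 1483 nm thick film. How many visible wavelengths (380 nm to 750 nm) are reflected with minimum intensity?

At the upper boundary (n = 1.557 to n = 1.0) the reflected ray undergoes no phase shift.
Ray reflecting at the bottom interface goes from n = 1.0 toward n = 1.543: a half-wave phase shift.
Net: one phase inversion between the two reflected rays.
So the condition for destructive reflection is 2 n t = m λ.
λ = 2 n t / m = 2966 / m nm.
m=3: 989 nm (IR); m=4: 742 nm (visible); m=5: 593 nm (visible); m=6: 494 nm (visible); m=7: 424 nm (visible); m=8: 371 nm (UV).

4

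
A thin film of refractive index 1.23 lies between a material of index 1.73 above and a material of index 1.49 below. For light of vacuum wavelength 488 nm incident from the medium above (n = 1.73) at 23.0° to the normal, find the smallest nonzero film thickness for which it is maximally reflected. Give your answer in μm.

0.119 μm

Ray reflecting at the top interface goes from n = 1.73 toward n = 1.23: no phase shift.
Bottom surface (1.23 → 1.49): reflection off a higher-index medium gives a half-wave phase shift.
Net: one phase inversion between the two reflected rays.
With one net inversion, constructive interference in reflection requires 2 n t cos θ_r = (m + ½) λ.
Snell's law: 1.73 sin 23.0° = 1.23 sin θ_r → sin θ_r = 0.550, cos θ_r = 0.835.
Minimum at m = 0: t = λ / (4 n cos θ_r) = 488 / (4 × 1.23 × 0.835) = 119 nm.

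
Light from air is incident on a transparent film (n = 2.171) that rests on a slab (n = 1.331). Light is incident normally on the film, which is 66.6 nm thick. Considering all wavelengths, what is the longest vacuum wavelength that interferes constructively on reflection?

Ray reflecting at the top interface goes from n = 1.0 toward n = 2.171: a half-wave phase shift.
Bottom surface (2.171 → 1.331): reflection off a lower-index medium gives no phase shift.
Exactly one π shift → a net half-wave offset.
With one net inversion, constructive interference in reflection requires 2 n t = (m + ½) λ.
λ = 2 n t / (m + ½). The longest wavelength is m = 0: λ = 2 × 2.171 × 66.6 / 0.500 = 578 nm.

578 nm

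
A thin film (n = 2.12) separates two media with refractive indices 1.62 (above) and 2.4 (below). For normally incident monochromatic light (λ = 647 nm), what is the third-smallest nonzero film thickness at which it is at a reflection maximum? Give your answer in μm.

0.458 μm

At the upper boundary (n = 1.62 to n = 2.12) the reflected ray undergoes a half-wave phase shift.
At the lower boundary (n = 2.12 to n = 2.4) the reflected ray undergoes a half-wave phase shift.
The two reflections carry the same phase change, so no net offset.
With no net inversion, constructive interference in reflection requires 2 n t = m λ.
The third-smallest nonzero thickness corresponds to m = 3: t = m λ / (2 n) = 3.00 × 647 / (2 × 2.12) = 458 nm.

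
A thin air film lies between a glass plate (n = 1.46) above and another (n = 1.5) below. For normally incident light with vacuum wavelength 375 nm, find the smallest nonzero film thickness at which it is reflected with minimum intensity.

Ray reflecting at the top interface goes from n = 1.46 toward n = 1.0: no phase shift.
At the lower boundary (n = 1.0 to n = 1.5) the reflected ray undergoes a half-wave phase shift.
The two reflections differ by half a wavelength.
With one net inversion, destructive interference in reflection requires 2 n t = m λ.
Minimum nonzero at m = 1: t = λ / (2 n) = 375 / (2 × 1.0) = 188 nm.

188 nm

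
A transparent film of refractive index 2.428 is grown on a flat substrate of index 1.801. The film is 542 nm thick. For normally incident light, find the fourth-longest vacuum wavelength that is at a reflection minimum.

At the upper boundary (n = 1.0 to n = 2.428) the reflected ray undergoes a half-wave phase shift.
Bottom surface (2.428 → 1.801): reflection off a lower-index medium gives no phase shift.
Net: one phase inversion between the two reflected rays.
So the condition for destructive reflection is 2 n t = m λ.
λ = 2 n t / m. The fourth-longest wavelength is m = 4: λ = 2 × 2.428 × 542 / 4.00 = 658 nm.

658 nm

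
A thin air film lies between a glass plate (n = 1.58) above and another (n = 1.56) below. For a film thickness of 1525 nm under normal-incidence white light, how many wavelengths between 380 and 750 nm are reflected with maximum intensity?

Top surface (1.58 → 1.0): reflection off a lower-index medium gives no phase shift.
Bottom surface (1.0 → 1.56): reflection off a higher-index medium gives a half-wave phase shift.
Net: one phase inversion between the two reflected rays.
With one net inversion, constructive interference in reflection requires 2 n t = (m + ½) λ.
λ = 2 n t / (m + ½) = 3050 / (m + ½) nm.
m=3: 871 nm (IR); m=4: 678 nm (visible); m=5: 555 nm (visible); m=6: 469 nm (visible); m=7: 407 nm (visible); m=8: 359 nm (UV).

4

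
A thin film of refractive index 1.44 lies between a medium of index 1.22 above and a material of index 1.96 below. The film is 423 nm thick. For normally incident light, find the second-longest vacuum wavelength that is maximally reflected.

Ray reflecting at the top interface goes from n = 1.22 toward n = 1.44: a half-wave phase shift.
At the lower boundary (n = 1.44 to n = 1.96) the reflected ray undergoes a half-wave phase shift.
The two reflections carry the same phase change, so no net offset.
So the condition for constructive reflection is 2 n t = m λ.
λ = 2 n t / m. The second-longest wavelength is m = 2: λ = 2 × 1.44 × 423 / 2.00 = 609 nm.

609 nm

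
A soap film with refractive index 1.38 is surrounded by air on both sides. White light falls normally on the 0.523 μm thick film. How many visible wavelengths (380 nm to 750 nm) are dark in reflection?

2

Ray reflecting at the top interface goes from n = 1.0 toward n = 1.38: a half-wave phase shift.
Bottom surface (1.38 → 1.0): reflection off a lower-index medium gives no phase shift.
The two reflections differ by half a wavelength.
So the condition for destructive reflection is 2 n t = m λ.
λ = 2 n t / m = 1443 / m nm.
m=1: 1443 nm (IR); m=2: 722 nm (visible); m=3: 481 nm (visible); m=4: 361 nm (UV).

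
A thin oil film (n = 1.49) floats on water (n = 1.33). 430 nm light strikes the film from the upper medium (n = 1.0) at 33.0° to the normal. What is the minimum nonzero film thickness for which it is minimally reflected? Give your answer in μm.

Top surface (1.0 → 1.49): reflection off a higher-index medium gives a half-wave phase shift.
At the lower boundary (n = 1.49 to n = 1.33) the reflected ray undergoes no phase shift.
Net: one phase inversion between the two reflected rays.
For weak reflection here: 2 n t cos θ_r = m λ.
Snell's law: 1.0 sin 33.0° = 1.49 sin θ_r → sin θ_r = 0.366, cos θ_r = 0.931.
Minimum nonzero at m = 1: t = λ / (2 n cos θ_r) = 430 / (2 × 1.49 × 0.931) = 155 nm.

0.155 μm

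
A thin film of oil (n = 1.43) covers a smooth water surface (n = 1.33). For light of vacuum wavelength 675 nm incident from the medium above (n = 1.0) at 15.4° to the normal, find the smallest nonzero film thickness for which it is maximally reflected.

120 nm

Ray reflecting at the top interface goes from n = 1.0 toward n = 1.43: a half-wave phase shift.
At the lower boundary (n = 1.43 to n = 1.33) the reflected ray undergoes no phase shift.
Net: one phase inversion between the two reflected rays.
With one net inversion, constructive interference in reflection requires 2 n t cos θ_r = (m + ½) λ.
Snell's law: 1.0 sin 15.4° = 1.43 sin θ_r → sin θ_r = 0.186, cos θ_r = 0.983.
Minimum at m = 0: t = λ / (4 n cos θ_r) = 675 / (4 × 1.43 × 0.983) = 120 nm.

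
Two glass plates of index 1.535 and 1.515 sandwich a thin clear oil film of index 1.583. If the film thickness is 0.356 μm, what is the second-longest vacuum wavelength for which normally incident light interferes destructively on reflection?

564 nm

Ray reflecting at the top interface goes from n = 1.535 toward n = 1.583: a half-wave phase shift.
Bottom surface (1.583 → 1.515): reflection off a lower-index medium gives no phase shift.
Exactly one π shift → a net half-wave offset.
So the condition for destructive reflection is 2 n t = m λ.
λ = 2 n t / m. The second-longest wavelength is m = 2: λ = 2 × 1.583 × 356 / 2.00 = 564 nm.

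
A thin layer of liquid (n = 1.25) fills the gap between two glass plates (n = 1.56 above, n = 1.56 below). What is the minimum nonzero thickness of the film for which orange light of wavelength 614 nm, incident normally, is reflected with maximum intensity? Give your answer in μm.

Top surface (1.56 → 1.25): reflection off a lower-index medium gives no phase shift.
Bottom surface (1.25 → 1.56): reflection off a higher-index medium gives a half-wave phase shift.
The two reflections differ by half a wavelength.
With one net inversion, constructive interference in reflection requires 2 n t = (m + ½) λ.
Minimum at m = 0: t = λ / (4 n) = 614 / (4 × 1.25) = 123 nm.

0.123 μm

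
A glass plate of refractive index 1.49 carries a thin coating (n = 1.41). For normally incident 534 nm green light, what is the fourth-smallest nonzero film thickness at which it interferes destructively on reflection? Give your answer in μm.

At the upper boundary (n = 1.0 to n = 1.41) the reflected ray undergoes a half-wave phase shift.
Bottom surface (1.41 → 1.49): reflection off a higher-index medium gives a half-wave phase shift.
Net: no relative phase inversion (both shifts match).
For weak reflection here: 2 n t = (m + ½) λ.
The fourth-smallest nonzero thickness corresponds to m = 3: t = (m + ½) λ / (2 n) = 3.50 × 534 / (2 × 1.41) = 663 nm.

0.663 μm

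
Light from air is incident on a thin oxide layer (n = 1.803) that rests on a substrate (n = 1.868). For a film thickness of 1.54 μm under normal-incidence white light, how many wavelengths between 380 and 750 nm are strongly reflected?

7

Top surface (1.0 → 1.803): reflection off a higher-index medium gives a half-wave phase shift.
Bottom surface (1.803 → 1.868): reflection off a higher-index medium gives a half-wave phase shift.
The two reflections carry the same phase change, so no net offset.
For strong reflection here: 2 n t = m λ.
λ = 2 n t / m = 5553 / m nm.
m=7: 793 nm (IR); m=8: 694 nm (visible); m=9: 617 nm (visible); m=10: 555 nm (visible); m=11: 505 nm (visible); m=12: 463 nm (visible); m=13: 427 nm (visible); m=14: 397 nm (visible); m=15: 370 nm (UV).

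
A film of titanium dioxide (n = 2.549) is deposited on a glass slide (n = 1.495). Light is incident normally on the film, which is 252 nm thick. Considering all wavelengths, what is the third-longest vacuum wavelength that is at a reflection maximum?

Top surface (1.0 → 2.549): reflection off a higher-index medium gives a half-wave phase shift.
Ray reflecting at the bottom interface goes from n = 2.549 toward n = 1.495: no phase shift.
Net: one phase inversion between the two reflected rays.
With one net inversion, constructive interference in reflection requires 2 n t = (m + ½) λ.
λ = 2 n t / (m + ½). The third-longest wavelength is m = 2: λ = 2 × 2.549 × 252 / 2.50 = 514 nm.

514 nm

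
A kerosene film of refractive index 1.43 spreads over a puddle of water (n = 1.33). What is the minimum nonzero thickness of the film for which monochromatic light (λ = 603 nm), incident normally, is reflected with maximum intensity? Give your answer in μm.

Ray reflecting at the top interface goes from n = 1.0 toward n = 1.43: a half-wave phase shift.
At the lower boundary (n = 1.43 to n = 1.33) the reflected ray undergoes no phase shift.
Net: one phase inversion between the two reflected rays.
With one net inversion, constructive interference in reflection requires 2 n t = (m + ½) λ.
Minimum at m = 0: t = λ / (4 n) = 603 / (4 × 1.43) = 105 nm.

0.105 μm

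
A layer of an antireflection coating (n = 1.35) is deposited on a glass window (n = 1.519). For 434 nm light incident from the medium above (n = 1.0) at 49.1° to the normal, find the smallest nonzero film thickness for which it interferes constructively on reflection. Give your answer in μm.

0.194 μm

At the upper boundary (n = 1.0 to n = 1.35) the reflected ray undergoes a half-wave phase shift.
Bottom surface (1.35 → 1.519): reflection off a higher-index medium gives a half-wave phase shift.
The two reflections carry the same phase change, so no net offset.
With no net inversion, constructive interference in reflection requires 2 n t cos θ_r = m λ.
Snell's law: 1.0 sin 49.1° = 1.35 sin θ_r → sin θ_r = 0.560, cos θ_r = 0.829.
Minimum nonzero at m = 1: t = λ / (2 n cos θ_r) = 434 / (2 × 1.35 × 0.829) = 194 nm.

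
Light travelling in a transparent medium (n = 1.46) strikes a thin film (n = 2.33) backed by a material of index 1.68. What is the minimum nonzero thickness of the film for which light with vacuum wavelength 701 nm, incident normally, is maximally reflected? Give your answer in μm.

At the upper boundary (n = 1.46 to n = 2.33) the reflected ray undergoes a half-wave phase shift.
At the lower boundary (n = 2.33 to n = 1.68) the reflected ray undergoes no phase shift.
Exactly one π shift → a net half-wave offset.
For maximum reflection here: 2 n t = (m + ½) λ.
Minimum at m = 0: t = λ / (4 n) = 701 / (4 × 2.33) = 75.2 nm.

0.0752 μm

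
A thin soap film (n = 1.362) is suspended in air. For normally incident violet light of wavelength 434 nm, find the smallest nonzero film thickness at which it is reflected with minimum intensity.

Top surface (1.0 → 1.362): reflection off a higher-index medium gives a half-wave phase shift.
Bottom surface (1.362 → 1.0): reflection off a lower-index medium gives no phase shift.
Exactly one π shift → a net half-wave offset.
So the condition for destructive reflection is 2 n t = m λ.
Minimum nonzero at m = 1: t = λ / (2 n) = 434 / (2 × 1.362) = 159 nm.

159 nm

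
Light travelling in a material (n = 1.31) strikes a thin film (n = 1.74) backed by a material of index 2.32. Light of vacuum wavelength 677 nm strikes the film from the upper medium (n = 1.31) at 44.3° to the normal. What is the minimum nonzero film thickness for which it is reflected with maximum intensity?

Top surface (1.31 → 1.74): reflection off a higher-index medium gives a half-wave phase shift.
Bottom surface (1.74 → 2.32): reflection off a higher-index medium gives a half-wave phase shift.
The two reflections carry the same phase change, so no net offset.
With no net inversion, constructive interference in reflection requires 2 n t cos θ_r = m λ.
Snell's law: 1.31 sin 44.3° = 1.74 sin θ_r → sin θ_r = 0.526, cos θ_r = 0.851.
Minimum nonzero at m = 1: t = λ / (2 n cos θ_r) = 677 / (2 × 1.74 × 0.851) = 229 nm.

229 nm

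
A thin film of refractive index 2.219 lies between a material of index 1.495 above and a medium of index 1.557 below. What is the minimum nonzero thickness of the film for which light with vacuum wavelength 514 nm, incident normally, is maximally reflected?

Top surface (1.495 → 2.219): reflection off a higher-index medium gives a half-wave phase shift.
At the lower boundary (n = 2.219 to n = 1.557) the reflected ray undergoes no phase shift.
Net: one phase inversion between the two reflected rays.
With one net inversion, constructive interference in reflection requires 2 n t = (m + ½) λ.
Minimum at m = 0: t = λ / (4 n) = 514 / (4 × 2.219) = 57.9 nm.

57.9 nm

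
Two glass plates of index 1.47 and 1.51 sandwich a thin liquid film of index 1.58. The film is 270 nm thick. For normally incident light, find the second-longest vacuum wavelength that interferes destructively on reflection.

Top surface (1.47 → 1.58): reflection off a higher-index medium gives a half-wave phase shift.
Bottom surface (1.58 → 1.51): reflection off a lower-index medium gives no phase shift.
The two reflections differ by half a wavelength.
With one net inversion, destructive interference in reflection requires 2 n t = m λ.
λ = 2 n t / m. The second-longest wavelength is m = 2: λ = 2 × 1.58 × 270 / 2.00 = 427 nm.

427 nm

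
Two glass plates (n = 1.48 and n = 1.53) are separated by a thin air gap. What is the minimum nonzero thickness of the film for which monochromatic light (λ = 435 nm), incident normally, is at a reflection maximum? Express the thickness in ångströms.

Top surface (1.48 → 1.0): reflection off a lower-index medium gives no phase shift.
Bottom surface (1.0 → 1.53): reflection off a higher-index medium gives a half-wave phase shift.
The two reflections differ by half a wavelength.
For bright reflection here: 2 n t = (m + ½) λ.
Minimum at m = 0: t = λ / (4 n) = 435 / (4 × 1.0) = 109 nm.

1088 Å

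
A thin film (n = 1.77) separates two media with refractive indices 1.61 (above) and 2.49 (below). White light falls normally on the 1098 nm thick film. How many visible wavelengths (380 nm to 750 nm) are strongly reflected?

Ray reflecting at the top interface goes from n = 1.61 toward n = 1.77: a half-wave phase shift.
Ray reflecting at the bottom interface goes from n = 1.77 toward n = 2.49: a half-wave phase shift.
The two reflections carry the same phase change, so no net offset.
So the condition for constructive reflection is 2 n t = m λ.
λ = 2 n t / m = 3887 / m nm.
m=5: 777 nm (IR); m=6: 648 nm (visible); m=7: 555 nm (visible); m=8: 486 nm (visible); m=9: 432 nm (visible); m=10: 389 nm (visible); m=11: 353 nm (UV).

5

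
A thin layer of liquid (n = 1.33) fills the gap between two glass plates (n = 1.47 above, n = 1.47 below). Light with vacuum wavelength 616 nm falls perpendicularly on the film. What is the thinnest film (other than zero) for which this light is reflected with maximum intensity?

At the upper boundary (n = 1.47 to n = 1.33) the reflected ray undergoes no phase shift.
At the lower boundary (n = 1.33 to n = 1.47) the reflected ray undergoes a half-wave phase shift.
Net: one phase inversion between the two reflected rays.
For strong reflection here: 2 n t = (m + ½) λ.
Minimum at m = 0: t = λ / (4 n) = 616 / (4 × 1.33) = 116 nm.

116 nm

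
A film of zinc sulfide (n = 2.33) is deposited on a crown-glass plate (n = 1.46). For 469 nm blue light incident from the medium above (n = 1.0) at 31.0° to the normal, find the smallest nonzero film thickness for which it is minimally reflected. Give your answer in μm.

Top surface (1.0 → 2.33): reflection off a higher-index medium gives a half-wave phase shift.
At the lower boundary (n = 2.33 to n = 1.46) the reflected ray undergoes no phase shift.
Exactly one π shift → a net half-wave offset.
With one net inversion, destructive interference in reflection requires 2 n t cos θ_r = m λ.
Snell's law: 1.0 sin 31.0° = 2.33 sin θ_r → sin θ_r = 0.221, cos θ_r = 0.975.
Minimum nonzero at m = 1: t = λ / (2 n cos θ_r) = 469 / (2 × 2.33 × 0.975) = 103 nm.

0.103 μm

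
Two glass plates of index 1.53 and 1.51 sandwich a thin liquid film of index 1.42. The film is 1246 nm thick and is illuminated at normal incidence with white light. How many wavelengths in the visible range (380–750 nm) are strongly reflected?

Ray reflecting at the top interface goes from n = 1.53 toward n = 1.42: no phase shift.
At the lower boundary (n = 1.42 to n = 1.51) the reflected ray undergoes a half-wave phase shift.
Net: one phase inversion between the two reflected rays.
So the condition for constructive reflection is 2 n t = (m + ½) λ.
λ = 2 n t / (m + ½) = 3539 / (m + ½) nm.
m=4: 786 nm (IR); m=5: 643 nm (visible); m=6: 544 nm (visible); m=7: 472 nm (visible); m=8: 416 nm (visible); m=9: 372 nm (UV).

4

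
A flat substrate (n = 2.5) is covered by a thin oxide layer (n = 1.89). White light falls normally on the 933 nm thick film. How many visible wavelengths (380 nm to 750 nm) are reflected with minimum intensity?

Ray reflecting at the top interface goes from n = 1.0 toward n = 1.89: a half-wave phase shift.
Ray reflecting at the bottom interface goes from n = 1.89 toward n = 2.5: a half-wave phase shift.
The two reflections carry the same phase change, so no net offset.
So the condition for destructive reflection is 2 n t = (m + ½) λ.
λ = 2 n t / (m + ½) = 3527 / (m + ½) nm.
m=4: 784 nm (IR); m=5: 641 nm (visible); m=6: 543 nm (visible); m=7: 470 nm (visible); m=8: 415 nm (visible); m=9: 371 nm (UV).

4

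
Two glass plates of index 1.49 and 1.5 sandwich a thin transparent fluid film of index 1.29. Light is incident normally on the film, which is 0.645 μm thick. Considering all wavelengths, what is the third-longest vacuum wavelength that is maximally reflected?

Top surface (1.49 → 1.29): reflection off a lower-index medium gives no phase shift.
Bottom surface (1.29 → 1.5): reflection off a higher-index medium gives a half-wave phase shift.
Net: one phase inversion between the two reflected rays.
With one net inversion, constructive interference in reflection requires 2 n t = (m + ½) λ.
λ = 2 n t / (m + ½). The third-longest wavelength is m = 2: λ = 2 × 1.29 × 645 / 2.50 = 666 nm.

666 nm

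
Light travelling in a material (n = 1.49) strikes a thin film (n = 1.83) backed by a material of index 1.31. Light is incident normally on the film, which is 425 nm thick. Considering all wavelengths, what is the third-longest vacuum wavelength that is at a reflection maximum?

Ray reflecting at the top interface goes from n = 1.49 toward n = 1.83: a half-wave phase shift.
Ray reflecting at the bottom interface goes from n = 1.83 toward n = 1.31: no phase shift.
Net: one phase inversion between the two reflected rays.
So the condition for constructive reflection is 2 n t = (m + ½) λ.
λ = 2 n t / (m + ½). The third-longest wavelength is m = 2: λ = 2 × 1.83 × 425 / 2.50 = 622 nm.

622 nm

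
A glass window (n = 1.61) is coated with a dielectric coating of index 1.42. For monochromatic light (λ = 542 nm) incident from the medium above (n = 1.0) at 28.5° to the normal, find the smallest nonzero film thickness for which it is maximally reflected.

203 nm

At the upper boundary (n = 1.0 to n = 1.42) the reflected ray undergoes a half-wave phase shift.
Ray reflecting at the bottom interface goes from n = 1.42 toward n = 1.61: a half-wave phase shift.
Zero or two π shifts → no net half-wave offset.
So the condition for constructive reflection is 2 n t cos θ_r = m λ.
Snell's law: 1.0 sin 28.5° = 1.42 sin θ_r → sin θ_r = 0.336, cos θ_r = 0.942.
Minimum nonzero at m = 1: t = λ / (2 n cos θ_r) = 542 / (2 × 1.42 × 0.942) = 203 nm.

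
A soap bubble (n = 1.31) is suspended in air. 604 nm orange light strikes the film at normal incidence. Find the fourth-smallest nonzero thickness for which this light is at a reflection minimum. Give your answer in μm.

At the upper boundary (n = 1.0 to n = 1.31) the reflected ray undergoes a half-wave phase shift.
Ray reflecting at the bottom interface goes from n = 1.31 toward n = 1.0: no phase shift.
Net: one phase inversion between the two reflected rays.
With one net inversion, destructive interference in reflection requires 2 n t = m λ.
The fourth-smallest nonzero thickness corresponds to m = 4: t = m λ / (2 n) = 4.00 × 604 / (2 × 1.31) = 922 nm.

0.922 μm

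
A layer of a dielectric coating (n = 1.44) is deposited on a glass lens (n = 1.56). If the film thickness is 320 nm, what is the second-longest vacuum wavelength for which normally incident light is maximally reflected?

461 nm

At the upper boundary (n = 1.0 to n = 1.44) the reflected ray undergoes a half-wave phase shift.
At the lower boundary (n = 1.44 to n = 1.56) the reflected ray undergoes a half-wave phase shift.
Zero or two π shifts → no net half-wave offset.
With no net inversion, constructive interference in reflection requires 2 n t = m λ.
λ = 2 n t / m. The second-longest wavelength is m = 2: λ = 2 × 1.44 × 320 / 2.00 = 461 nm.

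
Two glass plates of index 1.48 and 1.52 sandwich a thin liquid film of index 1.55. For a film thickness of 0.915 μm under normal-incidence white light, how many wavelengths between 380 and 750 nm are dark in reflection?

At the upper boundary (n = 1.48 to n = 1.55) the reflected ray undergoes a half-wave phase shift.
Bottom surface (1.55 → 1.52): reflection off a lower-index medium gives no phase shift.
The two reflections differ by half a wavelength.
With one net inversion, destructive interference in reflection requires 2 n t = m λ.
λ = 2 n t / m = 2837 / m nm.
m=3: 946 nm (IR); m=4: 709 nm (visible); m=5: 567 nm (visible); m=6: 473 nm (visible); m=7: 405 nm (visible); m=8: 355 nm (UV).

4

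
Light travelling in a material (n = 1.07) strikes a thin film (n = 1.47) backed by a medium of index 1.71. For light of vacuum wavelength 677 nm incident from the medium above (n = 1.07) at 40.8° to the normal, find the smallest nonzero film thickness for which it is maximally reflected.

262 nm

At the upper boundary (n = 1.07 to n = 1.47) the reflected ray undergoes a half-wave phase shift.
At the lower boundary (n = 1.47 to n = 1.71) the reflected ray undergoes a half-wave phase shift.
Zero or two π shifts → no net half-wave offset.
For bright reflection here: 2 n t cos θ_r = m λ.
Snell's law: 1.07 sin 40.8° = 1.47 sin θ_r → sin θ_r = 0.476, cos θ_r = 0.880.
Minimum nonzero at m = 1: t = λ / (2 n cos θ_r) = 677 / (2 × 1.47 × 0.880) = 262 nm.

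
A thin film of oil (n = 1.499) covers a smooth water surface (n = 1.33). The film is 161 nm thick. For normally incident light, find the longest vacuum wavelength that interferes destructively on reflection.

Ray reflecting at the top interface goes from n = 1.0 toward n = 1.499: a half-wave phase shift.
Ray reflecting at the bottom interface goes from n = 1.499 toward n = 1.33: no phase shift.
Net: one phase inversion between the two reflected rays.
So the condition for destructive reflection is 2 n t = m λ.
λ = 2 n t / m. The longest wavelength is m = 1: λ = 2 × 1.499 × 161 / 1.00 = 483 nm.

483 nm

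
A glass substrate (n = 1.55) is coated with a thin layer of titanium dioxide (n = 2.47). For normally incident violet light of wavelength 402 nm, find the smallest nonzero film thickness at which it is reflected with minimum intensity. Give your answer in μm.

Ray reflecting at the top interface goes from n = 1.0 toward n = 2.47: a half-wave phase shift.
Ray reflecting at the bottom interface goes from n = 2.47 toward n = 1.55: no phase shift.
Net: one phase inversion between the two reflected rays.
For dark reflection here: 2 n t = m λ.
Minimum nonzero at m = 1: t = λ / (2 n) = 402 / (2 × 2.47) = 81.4 nm.

0.0814 μm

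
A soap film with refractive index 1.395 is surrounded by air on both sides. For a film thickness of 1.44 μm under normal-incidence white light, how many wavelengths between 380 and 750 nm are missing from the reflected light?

5

At the upper boundary (n = 1.0 to n = 1.395) the reflected ray undergoes a half-wave phase shift.
Bottom surface (1.395 → 1.0): reflection off a lower-index medium gives no phase shift.
The two reflections differ by half a wavelength.
For minimum reflection here: 2 n t = m λ.
λ = 2 n t / m = 4018 / m nm.
m=5: 804 nm (IR); m=6: 670 nm (visible); m=7: 574 nm (visible); m=8: 502 nm (visible); m=9: 446 nm (visible); m=10: 402 nm (visible); m=11: 365 nm (UV).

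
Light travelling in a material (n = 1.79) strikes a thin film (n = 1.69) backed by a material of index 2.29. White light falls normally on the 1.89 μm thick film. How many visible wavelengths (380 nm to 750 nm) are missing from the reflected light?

8

Ray reflecting at the top interface goes from n = 1.79 toward n = 1.69: no phase shift.
Ray reflecting at the bottom interface goes from n = 1.69 toward n = 2.29: a half-wave phase shift.
Exactly one π shift → a net half-wave offset.
So the condition for destructive reflection is 2 n t = m λ.
λ = 2 n t / m = 6388 / m nm.
m=8: 799 nm (IR); m=9: 710 nm (visible); m=10: 639 nm (visible); m=11: 581 nm (visible); m=12: 532 nm (visible); m=13: 491 nm (visible); m=14: 456 nm (visible); m=15: 426 nm (visible); m=16: 399 nm (visible); m=17: 376 nm (UV).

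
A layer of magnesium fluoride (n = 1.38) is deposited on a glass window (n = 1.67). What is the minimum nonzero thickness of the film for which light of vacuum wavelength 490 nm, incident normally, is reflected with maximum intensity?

178 nm

Ray reflecting at the top interface goes from n = 1.0 toward n = 1.38: a half-wave phase shift.
Bottom surface (1.38 → 1.67): reflection off a higher-index medium gives a half-wave phase shift.
Zero or two π shifts → no net half-wave offset.
With no net inversion, constructive interference in reflection requires 2 n t = m λ.
Minimum nonzero at m = 1: t = λ / (2 n) = 490 / (2 × 1.38) = 178 nm.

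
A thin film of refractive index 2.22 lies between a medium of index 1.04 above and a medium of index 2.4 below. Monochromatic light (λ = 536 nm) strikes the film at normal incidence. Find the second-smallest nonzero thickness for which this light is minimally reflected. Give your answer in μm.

0.181 μm

At the upper boundary (n = 1.04 to n = 2.22) the reflected ray undergoes a half-wave phase shift.
Ray reflecting at the bottom interface goes from n = 2.22 toward n = 2.4: a half-wave phase shift.
The two reflections carry the same phase change, so no net offset.
So the condition for destructive reflection is 2 n t = (m + ½) λ.
The second-smallest nonzero thickness corresponds to m = 1: t = (m + ½) λ / (2 n) = 1.50 × 536 / (2 × 2.22) = 181 nm.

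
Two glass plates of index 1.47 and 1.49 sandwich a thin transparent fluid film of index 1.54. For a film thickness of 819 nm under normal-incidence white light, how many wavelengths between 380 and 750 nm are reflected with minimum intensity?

Top surface (1.47 → 1.54): reflection off a higher-index medium gives a half-wave phase shift.
Ray reflecting at the bottom interface goes from n = 1.54 toward n = 1.49: no phase shift.
Exactly one π shift → a net half-wave offset.
For minimum reflection here: 2 n t = m λ.
λ = 2 n t / m = 2523 / m nm.
m=3: 841 nm (IR); m=4: 631 nm (visible); m=5: 505 nm (visible); m=6: 420 nm (visible); m=7: 360 nm (UV).

3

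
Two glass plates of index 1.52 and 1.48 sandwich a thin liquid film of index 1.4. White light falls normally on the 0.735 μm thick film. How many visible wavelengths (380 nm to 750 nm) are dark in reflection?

Top surface (1.52 → 1.4): reflection off a lower-index medium gives no phase shift.
Bottom surface (1.4 → 1.48): reflection off a higher-index medium gives a half-wave phase shift.
Net: one phase inversion between the two reflected rays.
With one net inversion, destructive interference in reflection requires 2 n t = m λ.
λ = 2 n t / m = 2058 / m nm.
m=2: 1029 nm (IR); m=3: 686 nm (visible); m=4: 515 nm (visible); m=5: 412 nm (visible); m=6: 343 nm (UV).

3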